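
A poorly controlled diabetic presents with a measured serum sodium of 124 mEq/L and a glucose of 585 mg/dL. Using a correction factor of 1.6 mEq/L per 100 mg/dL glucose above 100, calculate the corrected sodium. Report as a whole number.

132 mEq/L

Corrected Na = measured Na + 1.6 · (glucose − 100)/100
= 124 + 1.6 · (585 − 100)/100
= 124 + 7.8
= 131.8 mEq/L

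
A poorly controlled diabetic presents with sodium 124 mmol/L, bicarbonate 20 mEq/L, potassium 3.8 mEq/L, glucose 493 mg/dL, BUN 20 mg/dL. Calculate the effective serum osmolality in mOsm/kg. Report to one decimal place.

Effective osmolality excludes urea (freely permeant across cell membranes):
2·Na + glucose/18
= 2·124 + 493/18
= 248 + 27.39
= 275.39 mOsm/kg

275.4 mOsm/kg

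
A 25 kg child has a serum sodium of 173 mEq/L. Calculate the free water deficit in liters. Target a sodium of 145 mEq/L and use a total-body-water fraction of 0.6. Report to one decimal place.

2.9 L

TBW = 0.6 · 25 = 15 L
Free water deficit = TBW · (Na/145 − 1)
= 15 · (173/145 − 1)
= 15 · 0.1931
= 2.9 L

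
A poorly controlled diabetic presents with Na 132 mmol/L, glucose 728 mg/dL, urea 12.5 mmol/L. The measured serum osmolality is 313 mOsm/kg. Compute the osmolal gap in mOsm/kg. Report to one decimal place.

Calculated osmolality = 2·Na + glucose/18 + urea
= 2·132 + 728/18 + 12.5
= 264 + 40.44 + 12.50
= 316.94 mOsm/kg ≈ 316.9 mOsm/kg
Osmolar gap = measured − calculated = 313 − 316.9 = -3.9 mOsm/kg

-3.9 mOsm/kg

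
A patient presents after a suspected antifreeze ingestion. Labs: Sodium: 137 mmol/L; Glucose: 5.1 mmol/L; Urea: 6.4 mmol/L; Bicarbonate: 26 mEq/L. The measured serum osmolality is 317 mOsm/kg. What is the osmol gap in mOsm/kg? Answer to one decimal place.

Calculated osmolality = 2·Na + glucose + urea
= 2·137 + 5.1 + 6.4
= 274 + 5.10 + 6.40
= 285.5 mOsm/kg ≈ 285.5 mOsm/kg
Osmolar gap = measured − calculated = 317 − 285.5 = 31.5 mOsm/kg

31.5 mOsm/kg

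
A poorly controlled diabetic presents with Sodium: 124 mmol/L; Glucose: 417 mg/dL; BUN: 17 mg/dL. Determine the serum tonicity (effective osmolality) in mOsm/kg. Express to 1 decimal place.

271.2 mOsm/kg

Effective osmolality excludes urea (freely permeant across cell membranes):
2·Na + glucose/18
= 2·124 + 417/18
= 248 + 23.17
= 271.17 mOsm/kg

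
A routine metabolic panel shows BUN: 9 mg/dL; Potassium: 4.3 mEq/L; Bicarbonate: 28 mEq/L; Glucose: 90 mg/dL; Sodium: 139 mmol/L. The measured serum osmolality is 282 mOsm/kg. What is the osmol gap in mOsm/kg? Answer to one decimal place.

Calculated osmolality = 2·Na + glucose/18 + BUN/2.8
= 2·139 + 90/18 + 9/2.8
= 278 + 5 + 3.21
= 286.21 mOsm/kg ≈ 286.2 mOsm/kg
Osmolar gap = measured − calculated = 282 − 286.2 = -4.2 mOsm/kg

-4.2 mOsm/kg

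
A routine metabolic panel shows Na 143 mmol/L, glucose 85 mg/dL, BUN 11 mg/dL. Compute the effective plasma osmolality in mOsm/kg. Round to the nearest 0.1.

290.7 mOsm/kg

Effective osmolality excludes urea (freely permeant across cell membranes):
2·Na + glucose/18
= 2·143 + 85/18
= 286 + 4.72
= 290.72 mOsm/kg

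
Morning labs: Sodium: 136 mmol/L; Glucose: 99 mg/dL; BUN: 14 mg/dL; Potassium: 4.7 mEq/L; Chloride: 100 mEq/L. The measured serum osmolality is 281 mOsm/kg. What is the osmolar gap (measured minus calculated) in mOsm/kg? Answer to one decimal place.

-1.5 mOsm/kg

Calculated osmolality = 2·Na + glucose/18 + BUN/2.8
= 2·136 + 99/18 + 14/2.8
= 272 + 5.50 + 5
= 282.5 mOsm/kg ≈ 282.5 mOsm/kg
Osmolar gap = measured − calculated = 281 − 282.5 = -1.5 mOsm/kg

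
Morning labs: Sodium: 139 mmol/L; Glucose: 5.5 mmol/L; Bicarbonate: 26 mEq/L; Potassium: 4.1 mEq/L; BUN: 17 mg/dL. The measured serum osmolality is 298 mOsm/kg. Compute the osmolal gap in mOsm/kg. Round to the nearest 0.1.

8.4 mOsm/kg

Calculated osmolality = 2·Na + glucose + BUN/2.8
= 2·139 + 5.5 + 17/2.8
= 278 + 5.50 + 6.07
= 289.57 mOsm/kg ≈ 289.6 mOsm/kg
Osmolar gap = measured − calculated = 298 − 289.6 = 8.4 mOsm/kg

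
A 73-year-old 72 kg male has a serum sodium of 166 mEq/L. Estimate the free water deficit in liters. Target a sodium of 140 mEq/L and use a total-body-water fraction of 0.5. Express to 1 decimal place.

6.7 L

TBW = 0.5 · 72 = 36 L
Free water deficit = TBW · (Na/140 − 1)
= 36 · (166/140 − 1)
= 36 · 0.1857
= 6.69 L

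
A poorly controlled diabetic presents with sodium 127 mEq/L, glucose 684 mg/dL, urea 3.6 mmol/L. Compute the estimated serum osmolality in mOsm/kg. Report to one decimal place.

295.6 mOsm/kg

Calculated osmolality = 2·Na + glucose/18 + urea
= 2·127 + 684/18 + 3.6
= 254 + 38 + 3.60
= 295.6 mOsm/kg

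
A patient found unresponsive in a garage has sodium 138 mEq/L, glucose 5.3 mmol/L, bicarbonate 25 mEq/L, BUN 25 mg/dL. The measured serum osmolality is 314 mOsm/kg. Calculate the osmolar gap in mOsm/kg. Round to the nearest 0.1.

23.8 mOsm/kg

Calculated osmolality = 2·Na + glucose + BUN/2.8
= 2·138 + 5.3 + 25/2.8
= 276 + 5.30 + 8.93
= 290.23 mOsm/kg ≈ 290.2 mOsm/kg
Osmolar gap = measured − calculated = 314 − 290.2 = 23.8 mOsm/kg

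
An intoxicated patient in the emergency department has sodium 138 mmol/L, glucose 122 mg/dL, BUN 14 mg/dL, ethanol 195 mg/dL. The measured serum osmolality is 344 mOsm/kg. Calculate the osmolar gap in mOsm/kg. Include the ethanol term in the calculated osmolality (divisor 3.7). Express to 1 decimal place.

Calculated osmolality = 2·Na + glucose/18 + BUN/2.8 + ethanol/3.7
= 2·138 + 122/18 + 14/2.8 + 195/3.7
= 276 + 6.78 + 5 + 52.70
= 340.48 mOsm/kg ≈ 340.5 mOsm/kg
Osmolar gap = measured − calculated = 344 − 340.5 = 3.5 mOsm/kg

3.5 mOsm/kg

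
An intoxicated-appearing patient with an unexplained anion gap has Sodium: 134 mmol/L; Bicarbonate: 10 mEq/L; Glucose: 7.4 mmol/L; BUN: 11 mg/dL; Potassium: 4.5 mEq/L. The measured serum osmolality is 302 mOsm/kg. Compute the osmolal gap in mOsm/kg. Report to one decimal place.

Calculated osmolality = 2·Na + glucose + BUN/2.8
= 2·134 + 7.4 + 11/2.8
= 268 + 7.40 + 3.93
= 279.33 mOsm/kg ≈ 279.3 mOsm/kg
Osmolar gap = measured − calculated = 302 − 279.3 = 22.7 mOsm/kg

22.7 mOsm/kg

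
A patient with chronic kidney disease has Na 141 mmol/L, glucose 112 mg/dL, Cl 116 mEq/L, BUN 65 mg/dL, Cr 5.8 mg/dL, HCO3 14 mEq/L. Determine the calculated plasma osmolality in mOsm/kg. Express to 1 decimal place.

311.4 mOsm/kg

Calculated osmolality = 2·Na + glucose/18 + BUN/2.8
= 2·141 + 112/18 + 65/2.8
= 282 + 6.22 + 23.21
= 311.43 mOsm/kg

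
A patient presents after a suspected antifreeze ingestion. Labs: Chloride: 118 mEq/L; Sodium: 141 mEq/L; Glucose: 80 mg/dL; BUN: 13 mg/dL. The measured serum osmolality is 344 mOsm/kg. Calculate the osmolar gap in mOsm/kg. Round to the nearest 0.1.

Calculated osmolality = 2·Na + glucose/18 + BUN/2.8
= 2·141 + 80/18 + 13/2.8
= 282 + 4.44 + 4.64
= 291.08 mOsm/kg ≈ 291.1 mOsm/kg
Osmolar gap = measured − calculated = 344 − 291.1 = 52.9 mOsm/kg

52.9 mOsm/kg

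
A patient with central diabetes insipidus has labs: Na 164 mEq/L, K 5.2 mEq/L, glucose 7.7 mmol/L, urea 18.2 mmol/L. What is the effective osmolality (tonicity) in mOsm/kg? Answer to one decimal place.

Effective osmolality excludes urea (freely permeant across cell membranes):
2·Na + glucose
= 2·164 + 7.7
= 328 + 7.7
= 335.7 mOsm/kg

335.7 mOsm/kg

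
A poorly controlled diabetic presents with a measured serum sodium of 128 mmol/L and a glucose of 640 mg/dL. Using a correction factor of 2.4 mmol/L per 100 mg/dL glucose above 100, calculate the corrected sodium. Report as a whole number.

Corrected Na = measured Na + 2.4 · (glucose − 100)/100
= 128 + 2.4 · (640 − 100)/100
= 128 + 13
= 141 mmol/L

141 mmol/L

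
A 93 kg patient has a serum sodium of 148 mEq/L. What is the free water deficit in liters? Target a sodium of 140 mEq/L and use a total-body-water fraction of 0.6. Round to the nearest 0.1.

3.2 L

TBW = 0.6 · 93 = 55.8 L
Free water deficit = TBW · (Na/140 − 1)
= 55.8 · (148/140 − 1)
= 55.8 · 0.0571
= 3.19 L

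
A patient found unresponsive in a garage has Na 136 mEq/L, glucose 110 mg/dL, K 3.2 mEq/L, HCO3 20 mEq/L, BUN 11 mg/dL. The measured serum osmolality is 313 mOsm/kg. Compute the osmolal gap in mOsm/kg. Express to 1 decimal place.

31.0 mOsm/kg

Calculated osmolality = 2·Na + glucose/18 + BUN/2.8
= 2·136 + 110/18 + 11/2.8
= 272 + 6.11 + 3.93
= 282.04 mOsm/kg ≈ 282.0 mOsm/kg
Osmolar gap = measured − calculated = 313 − 282.0 = 31.0 mOsm/kg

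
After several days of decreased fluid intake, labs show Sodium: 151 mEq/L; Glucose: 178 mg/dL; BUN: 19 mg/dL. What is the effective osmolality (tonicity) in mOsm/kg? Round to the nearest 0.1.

Effective osmolality excludes urea (freely permeant across cell membranes):
2·Na + glucose/18
= 2·151 + 178/18
= 302 + 9.89
= 311.89 mOsm/kg

311.9 mOsm/kg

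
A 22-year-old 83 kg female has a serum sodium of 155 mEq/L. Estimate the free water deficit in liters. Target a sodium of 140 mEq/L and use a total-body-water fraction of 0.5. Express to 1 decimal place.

4.4 L

TBW = 0.5 · 83 = 41.5 L
Free water deficit = TBW · (Na/140 − 1)
= 41.5 · (155/140 − 1)
= 41.5 · 0.1071
= 4.44 L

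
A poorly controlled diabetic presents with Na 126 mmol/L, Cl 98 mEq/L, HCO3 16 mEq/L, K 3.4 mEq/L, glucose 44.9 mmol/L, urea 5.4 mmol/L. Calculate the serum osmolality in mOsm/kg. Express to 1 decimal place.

302.3 mOsm/kg

Calculated osmolality = 2·Na + glucose + urea
= 2·126 + 44.9 + 5.4
= 252 + 44.90 + 5.40
= 302.3 mOsm/kg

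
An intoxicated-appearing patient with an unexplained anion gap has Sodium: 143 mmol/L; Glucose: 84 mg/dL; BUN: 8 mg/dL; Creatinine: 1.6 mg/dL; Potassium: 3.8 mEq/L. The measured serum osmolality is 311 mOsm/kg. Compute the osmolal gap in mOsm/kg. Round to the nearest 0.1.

17.5 mOsm/kg

Calculated osmolality = 2·Na + glucose/18 + BUN/2.8
= 2·143 + 84/18 + 8/2.8
= 286 + 4.67 + 2.86
= 293.53 mOsm/kg ≈ 293.5 mOsm/kg
Osmolar gap = measured − calculated = 311 − 293.5 = 17.5 mOsm/kg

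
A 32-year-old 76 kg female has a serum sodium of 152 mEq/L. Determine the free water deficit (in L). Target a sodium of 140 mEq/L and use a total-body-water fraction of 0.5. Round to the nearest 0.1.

TBW = 0.5 · 76 = 38 L
Free water deficit = TBW · (Na/140 − 1)
= 38 · (152/140 − 1)
= 38 · 0.0857
= 3.26 L

3.3 L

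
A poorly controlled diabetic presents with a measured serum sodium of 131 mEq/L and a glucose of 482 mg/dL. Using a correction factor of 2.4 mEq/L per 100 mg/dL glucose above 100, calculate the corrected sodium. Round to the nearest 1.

140 mEq/L

Corrected Na = measured Na + 2.4 · (glucose − 100)/100
= 131 + 2.4 · (482 − 100)/100
= 131 + 9.2
= 140.2 mEq/L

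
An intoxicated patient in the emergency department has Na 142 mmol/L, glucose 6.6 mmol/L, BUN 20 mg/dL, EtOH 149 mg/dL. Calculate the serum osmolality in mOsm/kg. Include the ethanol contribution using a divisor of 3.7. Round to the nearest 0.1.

338.0 mOsm/kg

Calculated osmolality = 2·Na + glucose + BUN/2.8 + ethanol/3.7
= 2·142 + 6.6 + 20/2.8 + 149/3.7
= 284 + 6.60 + 7.14 + 40.27
= 338.01 mOsm/kg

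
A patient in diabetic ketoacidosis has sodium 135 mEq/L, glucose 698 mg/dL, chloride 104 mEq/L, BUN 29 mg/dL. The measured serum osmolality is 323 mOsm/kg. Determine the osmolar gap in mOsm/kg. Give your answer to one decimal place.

3.9 mOsm/kg

Calculated osmolality = 2·Na + glucose/18 + BUN/2.8
= 2·135 + 698/18 + 29/2.8
= 270 + 38.78 + 10.36
= 319.14 mOsm/kg ≈ 319.1 mOsm/kg
Osmolar gap = measured − calculated = 323 − 319.1 = 3.9 mOsm/kg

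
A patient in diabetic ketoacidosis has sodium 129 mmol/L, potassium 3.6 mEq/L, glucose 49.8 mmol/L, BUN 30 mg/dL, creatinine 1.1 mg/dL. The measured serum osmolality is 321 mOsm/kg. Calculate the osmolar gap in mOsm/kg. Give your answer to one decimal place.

Calculated osmolality = 2·Na + glucose + BUN/2.8
= 2·129 + 49.8 + 30/2.8
= 258 + 49.80 + 10.71
= 318.51 mOsm/kg ≈ 318.5 mOsm/kg
Osmolar gap = measured − calculated = 321 − 318.5 = 2.5 mOsm/kg

2.5 mOsm/kg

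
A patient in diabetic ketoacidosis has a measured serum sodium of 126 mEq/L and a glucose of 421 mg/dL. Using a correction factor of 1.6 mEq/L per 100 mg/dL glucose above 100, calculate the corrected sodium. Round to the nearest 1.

131 mEq/L

Corrected Na = measured Na + 1.6 · (glucose − 100)/100
= 126 + 1.6 · (421 − 100)/100
= 126 + 5.1
= 131.1 mEq/L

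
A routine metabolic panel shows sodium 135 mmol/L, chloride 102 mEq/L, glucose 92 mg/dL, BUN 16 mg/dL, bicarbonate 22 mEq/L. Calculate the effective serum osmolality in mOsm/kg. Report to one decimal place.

275.1 mOsm/kg

Effective osmolality excludes urea (freely permeant across cell membranes):
2·Na + glucose/18
= 2·135 + 92/18
= 270 + 5.11
= 275.11 mOsm/kg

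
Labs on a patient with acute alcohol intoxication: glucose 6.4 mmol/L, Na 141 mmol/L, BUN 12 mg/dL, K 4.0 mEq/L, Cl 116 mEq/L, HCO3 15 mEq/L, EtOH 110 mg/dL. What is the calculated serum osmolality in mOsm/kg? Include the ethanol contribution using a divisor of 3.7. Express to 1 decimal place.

Calculated osmolality = 2·Na + glucose + BUN/2.8 + ethanol/3.7
= 2·141 + 6.4 + 12/2.8 + 110/3.7
= 282 + 6.40 + 4.29 + 29.73
= 322.42 mOsm/kg

322.4 mOsm/kg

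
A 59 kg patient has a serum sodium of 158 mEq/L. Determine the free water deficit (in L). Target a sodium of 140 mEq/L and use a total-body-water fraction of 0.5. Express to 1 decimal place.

TBW = 0.5 · 59 = 29.5 L
Free water deficit = TBW · (Na/140 − 1)
= 29.5 · (158/140 − 1)
= 29.5 · 0.1286
= 3.79 L

3.8 L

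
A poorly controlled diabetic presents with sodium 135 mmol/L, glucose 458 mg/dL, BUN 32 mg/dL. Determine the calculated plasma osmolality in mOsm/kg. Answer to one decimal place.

306.9 mOsm/kg

Calculated osmolality = 2·Na + glucose/18 + BUN/2.8
= 2·135 + 458/18 + 32/2.8
= 270 + 25.44 + 11.43
= 306.87 mOsm/kg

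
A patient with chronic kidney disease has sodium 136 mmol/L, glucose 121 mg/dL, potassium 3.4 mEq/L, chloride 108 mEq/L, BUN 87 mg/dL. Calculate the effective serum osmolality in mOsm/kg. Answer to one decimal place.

Effective osmolality excludes urea (freely permeant across cell membranes):
2·Na + glucose/18
= 2·136 + 121/18
= 272 + 6.72
= 278.72 mOsm/kg

278.7 mOsm/kg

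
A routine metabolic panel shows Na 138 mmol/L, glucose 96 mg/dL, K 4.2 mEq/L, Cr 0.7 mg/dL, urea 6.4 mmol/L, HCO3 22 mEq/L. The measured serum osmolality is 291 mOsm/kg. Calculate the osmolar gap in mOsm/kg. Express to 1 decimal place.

Calculated osmolality = 2·Na + glucose/18 + urea
= 2·138 + 96/18 + 6.4
= 276 + 5.33 + 6.40
= 287.73 mOsm/kg ≈ 287.7 mOsm/kg
Osmolar gap = measured − calculated = 291 − 287.7 = 3.3 mOsm/kg

3.3 mOsm/kg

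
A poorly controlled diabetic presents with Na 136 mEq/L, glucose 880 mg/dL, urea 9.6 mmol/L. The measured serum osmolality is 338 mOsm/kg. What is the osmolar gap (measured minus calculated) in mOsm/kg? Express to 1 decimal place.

7.5 mOsm/kg

Calculated osmolality = 2·Na + glucose/18 + urea
= 2·136 + 880/18 + 9.6
= 272 + 48.89 + 9.60
= 330.49 mOsm/kg ≈ 330.5 mOsm/kg
Osmolar gap = measured − calculated = 338 − 330.5 = 7.5 mOsm/kg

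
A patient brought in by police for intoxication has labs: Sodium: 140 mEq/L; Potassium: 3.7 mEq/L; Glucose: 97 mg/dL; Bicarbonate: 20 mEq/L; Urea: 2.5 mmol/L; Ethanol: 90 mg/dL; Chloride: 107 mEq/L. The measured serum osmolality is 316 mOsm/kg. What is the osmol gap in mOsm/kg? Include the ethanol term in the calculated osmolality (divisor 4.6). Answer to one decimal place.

Calculated osmolality = 2·Na + glucose/18 + urea + ethanol/4.6
= 2·140 + 97/18 + 2.5 + 90/4.6
= 280 + 5.39 + 2.50 + 19.57
= 307.46 mOsm/kg ≈ 307.5 mOsm/kg
Osmolar gap = measured − calculated = 316 − 307.5 = 8.5 mOsm/kg

8.5 mOsm/kg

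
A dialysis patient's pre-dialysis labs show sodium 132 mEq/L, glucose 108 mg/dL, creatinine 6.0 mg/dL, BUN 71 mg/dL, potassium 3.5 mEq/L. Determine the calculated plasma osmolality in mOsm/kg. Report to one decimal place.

295.4 mOsm/kg

Calculated osmolality = 2·Na + glucose/18 + BUN/2.8
= 2·132 + 108/18 + 71/2.8
= 264 + 6 + 25.36
= 295.36 mOsm/kg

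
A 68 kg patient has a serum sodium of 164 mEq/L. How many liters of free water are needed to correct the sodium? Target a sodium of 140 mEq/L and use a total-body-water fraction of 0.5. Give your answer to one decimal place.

TBW = 0.5 · 68 = 34 L
Free water deficit = TBW · (Na/140 − 1)
= 34 · (164/140 − 1)
= 34 · 0.1714
= 5.83 L

5.8 L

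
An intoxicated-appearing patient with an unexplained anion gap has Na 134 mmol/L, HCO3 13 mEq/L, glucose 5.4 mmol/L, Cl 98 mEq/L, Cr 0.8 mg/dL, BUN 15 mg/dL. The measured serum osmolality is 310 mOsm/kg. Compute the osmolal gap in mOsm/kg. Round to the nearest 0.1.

31.2 mOsm/kg

Calculated osmolality = 2·Na + glucose + BUN/2.8
= 2·134 + 5.4 + 15/2.8
= 268 + 5.40 + 5.36
= 278.76 mOsm/kg ≈ 278.8 mOsm/kg
Osmolar gap = measured − calculated = 310 − 278.8 = 31.2 mOsm/kg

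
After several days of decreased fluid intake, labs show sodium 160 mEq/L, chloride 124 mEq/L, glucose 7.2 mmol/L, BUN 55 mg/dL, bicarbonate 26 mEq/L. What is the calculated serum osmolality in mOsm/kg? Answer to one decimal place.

Calculated osmolality = 2·Na + glucose + BUN/2.8
= 2·160 + 7.2 + 55/2.8
= 320 + 7.20 + 19.64
= 346.84 mOsm/kg

346.8 mOsm/kg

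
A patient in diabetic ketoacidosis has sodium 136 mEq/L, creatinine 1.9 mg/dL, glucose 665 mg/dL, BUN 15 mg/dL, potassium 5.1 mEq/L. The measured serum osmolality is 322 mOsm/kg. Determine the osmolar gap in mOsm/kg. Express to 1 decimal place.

Calculated osmolality = 2·Na + glucose/18 + BUN/2.8
= 2·136 + 665/18 + 15/2.8
= 272 + 36.94 + 5.36
= 314.3 mOsm/kg ≈ 314.3 mOsm/kg
Osmolar gap = measured − calculated = 322 − 314.3 = 7.7 mOsm/kg

7.7 mOsm/kg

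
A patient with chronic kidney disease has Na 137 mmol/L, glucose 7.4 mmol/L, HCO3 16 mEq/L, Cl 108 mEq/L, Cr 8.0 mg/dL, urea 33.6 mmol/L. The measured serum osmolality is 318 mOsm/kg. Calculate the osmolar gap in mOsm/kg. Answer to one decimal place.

Calculated osmolality = 2·Na + glucose + urea
= 2·137 + 7.4 + 33.6
= 274 + 7.40 + 33.60
= 315 mOsm/kg ≈ 315.0 mOsm/kg
Osmolar gap = measured − calculated = 318 − 315.0 = 3.0 mOsm/kg

3.0 mOsm/kg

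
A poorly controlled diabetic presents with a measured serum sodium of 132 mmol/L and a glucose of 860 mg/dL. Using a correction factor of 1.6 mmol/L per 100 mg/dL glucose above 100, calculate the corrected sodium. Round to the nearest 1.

144 mmol/L

Corrected Na = measured Na + 1.6 · (glucose − 100)/100
= 132 + 1.6 · (860 − 100)/100
= 132 + 12.2
= 144.2 mmol/L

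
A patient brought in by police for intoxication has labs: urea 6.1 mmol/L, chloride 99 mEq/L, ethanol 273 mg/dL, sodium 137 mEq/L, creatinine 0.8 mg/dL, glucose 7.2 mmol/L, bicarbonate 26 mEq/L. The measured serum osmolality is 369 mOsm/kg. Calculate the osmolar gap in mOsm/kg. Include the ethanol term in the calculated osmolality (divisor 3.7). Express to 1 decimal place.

7.9 mOsm/kg

Calculated osmolality = 2·Na + glucose + urea + ethanol/3.7
= 2·137 + 7.2 + 6.1 + 273/3.7
= 274 + 7.20 + 6.10 + 73.78
= 361.08 mOsm/kg ≈ 361.1 mOsm/kg
Osmolar gap = measured − calculated = 369 − 361.1 = 7.9 mOsm/kg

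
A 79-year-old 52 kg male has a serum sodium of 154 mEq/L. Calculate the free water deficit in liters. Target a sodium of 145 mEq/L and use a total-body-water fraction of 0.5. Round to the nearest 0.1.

1.6 L

TBW = 0.5 · 52 = 26 L
Free water deficit = TBW · (Na/145 − 1)
= 26 · (154/145 − 1)
= 26 · 0.0621
= 1.61 L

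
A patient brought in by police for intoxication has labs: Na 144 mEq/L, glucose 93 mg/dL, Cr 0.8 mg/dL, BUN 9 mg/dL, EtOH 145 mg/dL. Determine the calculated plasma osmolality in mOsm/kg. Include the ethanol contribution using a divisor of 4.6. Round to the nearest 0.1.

Calculated osmolality = 2·Na + glucose/18 + BUN/2.8 + ethanol/4.6
= 2·144 + 93/18 + 9/2.8 + 145/4.6
= 288 + 5.17 + 3.21 + 31.52
= 327.9 mOsm/kg

327.9 mOsm/kg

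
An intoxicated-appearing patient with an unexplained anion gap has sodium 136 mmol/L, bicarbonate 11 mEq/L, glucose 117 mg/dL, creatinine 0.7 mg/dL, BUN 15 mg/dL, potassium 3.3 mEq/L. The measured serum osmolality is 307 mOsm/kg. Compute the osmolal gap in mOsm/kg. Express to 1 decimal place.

Calculated osmolality = 2·Na + glucose/18 + BUN/2.8
= 2·136 + 117/18 + 15/2.8
= 272 + 6.50 + 5.36
= 283.86 mOsm/kg ≈ 283.9 mOsm/kg
Osmolar gap = measured − calculated = 307 − 283.9 = 23.1 mOsm/kg

23.1 mOsm/kg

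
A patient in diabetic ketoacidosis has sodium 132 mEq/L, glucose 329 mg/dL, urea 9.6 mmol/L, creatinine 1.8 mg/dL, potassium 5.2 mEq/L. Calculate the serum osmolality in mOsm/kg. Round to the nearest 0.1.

Calculated osmolality = 2·Na + glucose/18 + urea
= 2·132 + 329/18 + 9.6
= 264 + 18.28 + 9.60
= 291.88 mOsm/kg

291.9 mOsm/kg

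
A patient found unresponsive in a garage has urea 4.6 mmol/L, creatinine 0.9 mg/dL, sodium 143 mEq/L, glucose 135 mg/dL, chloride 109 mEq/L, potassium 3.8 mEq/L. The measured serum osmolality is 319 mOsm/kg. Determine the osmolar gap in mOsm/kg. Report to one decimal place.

20.9 mOsm/kg

Calculated osmolality = 2·Na + glucose/18 + urea
= 2·143 + 135/18 + 4.6
= 286 + 7.50 + 4.60
= 298.1 mOsm/kg ≈ 298.1 mOsm/kg
Osmolar gap = measured − calculated = 319 − 298.1 = 20.9 mOsm/kg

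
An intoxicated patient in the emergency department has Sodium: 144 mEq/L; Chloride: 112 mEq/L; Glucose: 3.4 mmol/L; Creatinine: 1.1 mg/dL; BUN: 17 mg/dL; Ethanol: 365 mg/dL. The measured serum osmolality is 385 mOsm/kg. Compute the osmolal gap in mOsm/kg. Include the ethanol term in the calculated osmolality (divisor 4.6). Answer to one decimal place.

8.2 mOsm/kg

Calculated osmolality = 2·Na + glucose + BUN/2.8 + ethanol/4.6
= 2·144 + 3.4 + 17/2.8 + 365/4.6
= 288 + 3.40 + 6.07 + 79.35
= 376.82 mOsm/kg ≈ 376.8 mOsm/kg
Osmolar gap = measured − calculated = 385 − 376.8 = 8.2 mOsm/kg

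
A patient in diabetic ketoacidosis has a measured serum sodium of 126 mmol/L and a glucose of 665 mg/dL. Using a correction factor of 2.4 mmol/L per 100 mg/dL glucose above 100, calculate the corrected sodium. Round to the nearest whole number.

Corrected Na = measured Na + 2.4 · (glucose − 100)/100
= 126 + 2.4 · (665 − 100)/100
= 126 + 13.6
= 139.6 mmol/L

140 mmol/L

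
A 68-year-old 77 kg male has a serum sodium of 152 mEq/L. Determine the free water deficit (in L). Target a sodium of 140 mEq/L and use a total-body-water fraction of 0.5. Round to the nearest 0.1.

3.3 L

TBW = 0.5 · 77 = 38.5 L
Free water deficit = TBW · (Na/140 − 1)
= 38.5 · (152/140 − 1)
= 38.5 · 0.0857
= 3.3 L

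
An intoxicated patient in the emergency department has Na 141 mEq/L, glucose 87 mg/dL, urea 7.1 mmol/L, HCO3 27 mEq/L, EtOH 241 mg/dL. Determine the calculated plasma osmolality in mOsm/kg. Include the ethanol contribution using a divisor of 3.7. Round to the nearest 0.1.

Calculated osmolality = 2·Na + glucose/18 + urea + ethanol/3.7
= 2·141 + 87/18 + 7.1 + 241/3.7
= 282 + 4.83 + 7.10 + 65.14
= 359.07 mOsm/kg

359.1 mOsm/kg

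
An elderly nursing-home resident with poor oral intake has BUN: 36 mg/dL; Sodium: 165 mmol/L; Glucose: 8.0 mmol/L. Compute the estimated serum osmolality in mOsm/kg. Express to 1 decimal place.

Calculated osmolality = 2·Na + glucose + BUN/2.8
= 2·165 + 8 + 36/2.8
= 330 + 8 + 12.86
= 350.86 mOsm/kg

350.9 mOsm/kg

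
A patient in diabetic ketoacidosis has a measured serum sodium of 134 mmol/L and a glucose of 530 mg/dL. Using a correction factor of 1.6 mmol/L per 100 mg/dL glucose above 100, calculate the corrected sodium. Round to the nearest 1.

Corrected Na = measured Na + 1.6 · (glucose − 100)/100
= 134 + 1.6 · (530 − 100)/100
= 134 + 6.9
= 140.9 mmol/L

141 mmol/L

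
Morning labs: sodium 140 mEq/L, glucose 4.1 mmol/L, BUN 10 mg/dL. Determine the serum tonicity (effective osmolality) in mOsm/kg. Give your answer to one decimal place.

Effective osmolality excludes urea (freely permeant across cell membranes):
2·Na + glucose
= 2·140 + 4.1
= 280 + 4.1
= 284.1 mOsm/kg

284.1 mOsm/kg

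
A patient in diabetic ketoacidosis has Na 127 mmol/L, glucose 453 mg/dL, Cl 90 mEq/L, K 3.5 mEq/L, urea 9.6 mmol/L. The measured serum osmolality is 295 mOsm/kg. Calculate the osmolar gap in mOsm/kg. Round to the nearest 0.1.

6.2 mOsm/kg

Calculated osmolality = 2·Na + glucose/18 + urea
= 2·127 + 453/18 + 9.6
= 254 + 25.17 + 9.60
= 288.77 mOsm/kg ≈ 288.8 mOsm/kg
Osmolar gap = measured − calculated = 295 − 288.8 = 6.2 mOsm/kg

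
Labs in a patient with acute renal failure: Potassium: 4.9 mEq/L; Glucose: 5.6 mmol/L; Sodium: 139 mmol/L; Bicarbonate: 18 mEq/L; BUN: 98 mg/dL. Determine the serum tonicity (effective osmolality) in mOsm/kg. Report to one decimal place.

Effective osmolality excludes urea (freely permeant across cell membranes):
2·Na + glucose
= 2·139 + 5.6
= 278 + 5.6
= 283.6 mOsm/kg

283.6 mOsm/kg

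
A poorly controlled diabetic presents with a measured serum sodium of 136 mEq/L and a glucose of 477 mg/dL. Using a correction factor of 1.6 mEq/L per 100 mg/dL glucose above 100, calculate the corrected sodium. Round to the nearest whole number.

142 mEq/L

Corrected Na = measured Na + 1.6 · (glucose − 100)/100
= 136 + 1.6 · (477 − 100)/100
= 136 + 6
= 142 mEq/L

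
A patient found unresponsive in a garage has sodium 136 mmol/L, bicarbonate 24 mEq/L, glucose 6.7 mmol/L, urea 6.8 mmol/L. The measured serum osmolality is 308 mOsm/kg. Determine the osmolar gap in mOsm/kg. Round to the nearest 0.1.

22.5 mOsm/kg

Calculated osmolality = 2·Na + glucose + urea
= 2·136 + 6.7 + 6.8
= 272 + 6.70 + 6.80
= 285.5 mOsm/kg ≈ 285.5 mOsm/kg
Osmolar gap = measured − calculated = 308 − 285.5 = 22.5 mOsm/kg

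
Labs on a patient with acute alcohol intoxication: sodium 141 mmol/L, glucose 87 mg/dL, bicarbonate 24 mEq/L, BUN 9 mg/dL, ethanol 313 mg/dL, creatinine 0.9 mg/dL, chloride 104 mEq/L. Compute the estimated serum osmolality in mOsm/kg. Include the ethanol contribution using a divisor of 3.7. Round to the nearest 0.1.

Calculated osmolality = 2·Na + glucose/18 + BUN/2.8 + ethanol/3.7
= 2·141 + 87/18 + 9/2.8 + 313/3.7
= 282 + 4.83 + 3.21 + 84.59
= 374.63 mOsm/kg

374.6 mOsm/kg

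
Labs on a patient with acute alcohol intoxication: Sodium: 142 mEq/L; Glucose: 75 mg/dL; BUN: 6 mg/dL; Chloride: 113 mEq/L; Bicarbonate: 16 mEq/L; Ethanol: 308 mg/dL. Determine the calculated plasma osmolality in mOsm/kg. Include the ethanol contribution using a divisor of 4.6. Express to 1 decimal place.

357.3 mOsm/kg

Calculated osmolality = 2·Na + glucose/18 + BUN/2.8 + ethanol/4.6
= 2·142 + 75/18 + 6/2.8 + 308/4.6
= 284 + 4.17 + 2.14 + 66.96
= 357.27 mOsm/kg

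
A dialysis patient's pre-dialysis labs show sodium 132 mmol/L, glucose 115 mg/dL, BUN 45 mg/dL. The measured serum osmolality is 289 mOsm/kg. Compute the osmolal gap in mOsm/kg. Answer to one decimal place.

Calculated osmolality = 2·Na + glucose/18 + BUN/2.8
= 2·132 + 115/18 + 45/2.8
= 264 + 6.39 + 16.07
= 286.46 mOsm/kg ≈ 286.5 mOsm/kg
Osmolar gap = measured − calculated = 289 − 286.5 = 2.5 mOsm/kg

2.5 mOsm/kg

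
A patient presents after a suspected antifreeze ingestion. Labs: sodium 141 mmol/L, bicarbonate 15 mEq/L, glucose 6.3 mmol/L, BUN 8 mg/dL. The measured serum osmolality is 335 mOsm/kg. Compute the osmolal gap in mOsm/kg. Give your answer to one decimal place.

43.8 mOsm/kg

Calculated osmolality = 2·Na + glucose + BUN/2.8
= 2·141 + 6.3 + 8/2.8
= 282 + 6.30 + 2.86
= 291.16 mOsm/kg ≈ 291.2 mOsm/kg
Osmolar gap = measured − calculated = 335 − 291.2 = 43.8 mOsm/kg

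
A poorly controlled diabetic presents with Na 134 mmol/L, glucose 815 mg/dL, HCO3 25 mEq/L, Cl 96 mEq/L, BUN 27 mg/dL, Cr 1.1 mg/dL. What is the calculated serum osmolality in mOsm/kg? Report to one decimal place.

Calculated osmolality = 2·Na + glucose/18 + BUN/2.8
= 2·134 + 815/18 + 27/2.8
= 268 + 45.28 + 9.64
= 322.92 mOsm/kg

322.9 mOsm/kg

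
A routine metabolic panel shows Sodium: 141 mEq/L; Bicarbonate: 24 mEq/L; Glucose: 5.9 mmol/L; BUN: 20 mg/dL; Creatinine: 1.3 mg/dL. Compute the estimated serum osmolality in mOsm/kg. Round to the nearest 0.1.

295.0 mOsm/kg

Calculated osmolality = 2·Na + glucose + BUN/2.8
= 2·141 + 5.9 + 20/2.8
= 282 + 5.90 + 7.14
= 295.04 mOsm/kg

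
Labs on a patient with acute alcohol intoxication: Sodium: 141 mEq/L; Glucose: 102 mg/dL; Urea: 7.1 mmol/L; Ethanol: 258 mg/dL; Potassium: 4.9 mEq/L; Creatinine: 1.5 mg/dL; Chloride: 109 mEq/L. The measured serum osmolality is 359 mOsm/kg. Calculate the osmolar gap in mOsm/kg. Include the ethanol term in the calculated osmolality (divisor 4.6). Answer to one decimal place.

8.1 mOsm/kg

Calculated osmolality = 2·Na + glucose/18 + urea + ethanol/4.6
= 2·141 + 102/18 + 7.1 + 258/4.6
= 282 + 5.67 + 7.10 + 56.09
= 350.86 mOsm/kg ≈ 350.9 mOsm/kg
Osmolar gap = measured − calculated = 359 − 350.9 = 8.1 mOsm/kg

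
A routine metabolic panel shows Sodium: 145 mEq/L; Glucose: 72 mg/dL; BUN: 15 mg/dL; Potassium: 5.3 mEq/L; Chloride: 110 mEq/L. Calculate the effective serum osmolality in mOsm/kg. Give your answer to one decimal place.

Effective osmolality excludes urea (freely permeant across cell membranes):
2·Na + glucose/18
= 2·145 + 72/18
= 290 + 4
= 294 mOsm/kg

294.0 mOsm/kg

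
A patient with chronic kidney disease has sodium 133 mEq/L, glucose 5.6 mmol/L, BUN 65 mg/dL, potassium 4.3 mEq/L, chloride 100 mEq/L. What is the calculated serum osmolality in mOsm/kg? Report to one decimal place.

Calculated osmolality = 2·Na + glucose + BUN/2.8
= 2·133 + 5.6 + 65/2.8
= 266 + 5.60 + 23.21
= 294.81 mOsm/kg

294.8 mOsm/kg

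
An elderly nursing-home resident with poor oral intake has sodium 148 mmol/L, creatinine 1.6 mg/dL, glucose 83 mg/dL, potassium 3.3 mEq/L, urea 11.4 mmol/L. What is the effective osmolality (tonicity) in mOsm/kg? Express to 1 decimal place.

Effective osmolality excludes urea (freely permeant across cell membranes):
2·Na + glucose/18
= 2·148 + 83/18
= 296 + 4.61
= 300.61 mOsm/kg

300.6 mOsm/kg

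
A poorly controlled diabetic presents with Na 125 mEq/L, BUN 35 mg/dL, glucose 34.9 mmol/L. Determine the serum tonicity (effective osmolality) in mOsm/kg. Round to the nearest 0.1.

284.9 mOsm/kg

Effective osmolality excludes urea (freely permeant across cell membranes):
2·Na + glucose
= 2·125 + 34.9
= 250 + 34.9
= 284.9 mOsm/kg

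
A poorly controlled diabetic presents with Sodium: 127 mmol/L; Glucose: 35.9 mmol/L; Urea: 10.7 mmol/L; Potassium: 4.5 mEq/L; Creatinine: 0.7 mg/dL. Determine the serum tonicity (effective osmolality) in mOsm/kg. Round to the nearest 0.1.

Effective osmolality excludes urea (freely permeant across cell membranes):
2·Na + glucose
= 2·127 + 35.9
= 254 + 35.9
= 289.9 mOsm/kg

289.9 mOsm/kg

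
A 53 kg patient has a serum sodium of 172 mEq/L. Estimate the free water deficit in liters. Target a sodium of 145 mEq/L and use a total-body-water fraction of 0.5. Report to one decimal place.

4.9 L

TBW = 0.5 · 53 = 26.5 L
Free water deficit = TBW · (Na/145 − 1)
= 26.5 · (172/145 − 1)
= 26.5 · 0.1862
= 4.93 L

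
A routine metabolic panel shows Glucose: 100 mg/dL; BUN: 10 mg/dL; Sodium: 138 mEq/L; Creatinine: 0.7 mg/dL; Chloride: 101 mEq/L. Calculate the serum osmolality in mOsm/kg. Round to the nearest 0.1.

Calculated osmolality = 2·Na + glucose/18 + BUN/2.8
= 2·138 + 100/18 + 10/2.8
= 276 + 5.56 + 3.57
= 285.13 mOsm/kg

285.1 mOsm/kg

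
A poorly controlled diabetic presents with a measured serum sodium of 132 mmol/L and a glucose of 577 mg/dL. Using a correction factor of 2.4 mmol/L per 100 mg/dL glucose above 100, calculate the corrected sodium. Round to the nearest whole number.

143 mmol/L

Corrected Na = measured Na + 2.4 · (glucose − 100)/100
= 132 + 2.4 · (577 − 100)/100
= 132 + 11.4
= 143.4 mmol/L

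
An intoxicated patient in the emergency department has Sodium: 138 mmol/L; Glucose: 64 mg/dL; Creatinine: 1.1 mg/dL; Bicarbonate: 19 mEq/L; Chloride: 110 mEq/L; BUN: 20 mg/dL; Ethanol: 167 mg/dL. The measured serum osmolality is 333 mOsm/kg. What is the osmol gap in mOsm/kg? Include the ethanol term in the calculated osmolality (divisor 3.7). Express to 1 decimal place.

Calculated osmolality = 2·Na + glucose/18 + BUN/2.8 + ethanol/3.7
= 2·138 + 64/18 + 20/2.8 + 167/3.7
= 276 + 3.56 + 7.14 + 45.14
= 331.84 mOsm/kg ≈ 331.8 mOsm/kg
Osmolar gap = measured − calculated = 333 − 331.8 = 1.2 mOsm/kg

1.2 mOsm/kg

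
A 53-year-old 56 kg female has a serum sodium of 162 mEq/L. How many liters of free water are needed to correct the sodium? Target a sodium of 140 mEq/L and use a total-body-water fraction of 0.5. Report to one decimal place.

TBW = 0.5 · 56 = 28 L
Free water deficit = TBW · (Na/140 − 1)
= 28 · (162/140 − 1)
= 28 · 0.1571
= 4.4 L

4.4 L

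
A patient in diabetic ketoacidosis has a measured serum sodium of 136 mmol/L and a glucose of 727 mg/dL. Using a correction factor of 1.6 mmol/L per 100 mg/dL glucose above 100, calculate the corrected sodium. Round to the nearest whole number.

146 mmol/L

Corrected Na = measured Na + 1.6 · (glucose − 100)/100
= 136 + 1.6 · (727 − 100)/100
= 136 + 10
= 146 mmol/L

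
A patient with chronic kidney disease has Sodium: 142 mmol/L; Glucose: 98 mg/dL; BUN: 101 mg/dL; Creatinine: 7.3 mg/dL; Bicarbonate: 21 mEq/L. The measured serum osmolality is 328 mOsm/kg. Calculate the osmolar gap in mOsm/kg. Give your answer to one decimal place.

2.5 mOsm/kg

Calculated osmolality = 2·Na + glucose/18 + BUN/2.8
= 2·142 + 98/18 + 101/2.8
= 284 + 5.44 + 36.07
= 325.51 mOsm/kg ≈ 325.5 mOsm/kg
Osmolar gap = measured − calculated = 328 − 325.5 = 2.5 mOsm/kg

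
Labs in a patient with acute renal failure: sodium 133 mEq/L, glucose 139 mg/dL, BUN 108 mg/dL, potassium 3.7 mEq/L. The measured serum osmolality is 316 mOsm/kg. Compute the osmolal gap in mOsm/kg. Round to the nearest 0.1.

Calculated osmolality = 2·Na + glucose/18 + BUN/2.8
= 2·133 + 139/18 + 108/2.8
= 266 + 7.72 + 38.57
= 312.29 mOsm/kg ≈ 312.3 mOsm/kg
Osmolar gap = measured − calculated = 316 − 312.3 = 3.7 mOsm/kg

3.7 mOsm/kg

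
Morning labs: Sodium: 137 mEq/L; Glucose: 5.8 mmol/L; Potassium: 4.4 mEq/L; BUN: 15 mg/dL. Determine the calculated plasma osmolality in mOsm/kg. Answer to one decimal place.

Calculated osmolality = 2·Na + glucose + BUN/2.8
= 2·137 + 5.8 + 15/2.8
= 274 + 5.80 + 5.36
= 285.16 mOsm/kg

285.2 mOsm/kg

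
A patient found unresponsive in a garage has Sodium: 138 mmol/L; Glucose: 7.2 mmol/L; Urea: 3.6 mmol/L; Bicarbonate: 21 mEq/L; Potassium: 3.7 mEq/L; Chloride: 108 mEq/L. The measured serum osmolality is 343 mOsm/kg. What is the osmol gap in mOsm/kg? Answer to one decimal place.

56.2 mOsm/kg

Calculated osmolality = 2·Na + glucose + urea
= 2·138 + 7.2 + 3.6
= 276 + 7.20 + 3.60
= 286.8 mOsm/kg ≈ 286.8 mOsm/kg
Osmolar gap = measured − calculated = 343 − 286.8 = 56.2 mOsm/kg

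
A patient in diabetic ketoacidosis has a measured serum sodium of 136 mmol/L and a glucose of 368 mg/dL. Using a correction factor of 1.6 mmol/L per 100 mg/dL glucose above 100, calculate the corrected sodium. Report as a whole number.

Corrected Na = measured Na + 1.6 · (glucose − 100)/100
= 136 + 1.6 · (368 − 100)/100
= 136 + 4.3
= 140.3 mmol/L

140 mmol/L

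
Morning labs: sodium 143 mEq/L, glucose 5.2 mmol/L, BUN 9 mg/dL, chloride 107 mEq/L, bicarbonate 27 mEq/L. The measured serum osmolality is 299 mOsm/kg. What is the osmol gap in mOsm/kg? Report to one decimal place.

4.6 mOsm/kg

Calculated osmolality = 2·Na + glucose + BUN/2.8
= 2·143 + 5.2 + 9/2.8
= 286 + 5.20 + 3.21
= 294.41 mOsm/kg ≈ 294.4 mOsm/kg
Osmolar gap = measured − calculated = 299 − 294.4 = 4.6 mOsm/kg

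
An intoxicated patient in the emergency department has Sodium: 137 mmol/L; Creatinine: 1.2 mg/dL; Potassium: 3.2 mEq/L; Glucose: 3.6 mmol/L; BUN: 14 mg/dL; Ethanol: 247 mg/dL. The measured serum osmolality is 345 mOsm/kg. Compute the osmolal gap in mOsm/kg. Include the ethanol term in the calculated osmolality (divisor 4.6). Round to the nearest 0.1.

Calculated osmolality = 2·Na + glucose + BUN/2.8 + ethanol/4.6
= 2·137 + 3.6 + 14/2.8 + 247/4.6
= 274 + 3.60 + 5 + 53.70
= 336.3 mOsm/kg ≈ 336.3 mOsm/kg
Osmolar gap = measured − calculated = 345 − 336.3 = 8.7 mOsm/kg

8.7 mOsm/kg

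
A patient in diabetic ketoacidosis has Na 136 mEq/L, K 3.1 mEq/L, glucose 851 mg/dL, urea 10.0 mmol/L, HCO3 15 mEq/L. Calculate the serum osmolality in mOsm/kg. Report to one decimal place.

329.3 mOsm/kg

Calculated osmolality = 2·Na + glucose/18 + urea
= 2·136 + 851/18 + 10
= 272 + 47.28 + 10
= 329.28 mOsm/kg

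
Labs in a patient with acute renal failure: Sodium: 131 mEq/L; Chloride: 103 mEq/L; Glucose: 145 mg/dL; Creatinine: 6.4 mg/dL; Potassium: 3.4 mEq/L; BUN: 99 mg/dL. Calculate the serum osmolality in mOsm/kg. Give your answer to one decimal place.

305.4 mOsm/kg

Calculated osmolality = 2·Na + glucose/18 + BUN/2.8
= 2·131 + 145/18 + 99/2.8
= 262 + 8.06 + 35.36
= 305.42 mOsm/kg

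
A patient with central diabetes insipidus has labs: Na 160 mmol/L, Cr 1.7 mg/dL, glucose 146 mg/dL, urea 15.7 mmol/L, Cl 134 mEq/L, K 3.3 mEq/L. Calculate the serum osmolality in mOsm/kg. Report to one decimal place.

Calculated osmolality = 2·Na + glucose/18 + urea
= 2·160 + 146/18 + 15.7
= 320 + 8.11 + 15.70
= 343.81 mOsm/kg

343.8 mOsm/kg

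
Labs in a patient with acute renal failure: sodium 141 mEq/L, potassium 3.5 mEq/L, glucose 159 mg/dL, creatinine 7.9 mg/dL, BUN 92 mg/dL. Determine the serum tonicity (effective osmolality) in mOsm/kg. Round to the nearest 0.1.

Effective osmolality excludes urea (freely permeant across cell membranes):
2·Na + glucose/18
= 2·141 + 159/18
= 282 + 8.83
= 290.83 mOsm/kg

290.8 mOsm/kg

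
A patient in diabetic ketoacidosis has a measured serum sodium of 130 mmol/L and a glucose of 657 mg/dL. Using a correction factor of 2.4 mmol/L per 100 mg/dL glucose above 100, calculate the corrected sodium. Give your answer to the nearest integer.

Corrected Na = measured Na + 2.4 · (glucose − 100)/100
= 130 + 2.4 · (657 − 100)/100
= 130 + 13.4
= 143.4 mmol/L

143 mmol/L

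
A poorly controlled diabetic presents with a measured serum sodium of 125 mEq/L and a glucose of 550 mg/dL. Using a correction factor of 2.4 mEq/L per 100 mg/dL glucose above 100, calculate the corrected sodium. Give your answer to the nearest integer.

136 mEq/L

Corrected Na = measured Na + 2.4 · (glucose − 100)/100
= 125 + 2.4 · (550 − 100)/100
= 125 + 10.8
= 135.8 mEq/L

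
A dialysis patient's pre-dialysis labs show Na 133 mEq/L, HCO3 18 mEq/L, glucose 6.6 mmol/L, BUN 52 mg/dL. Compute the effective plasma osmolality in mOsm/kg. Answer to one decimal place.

272.6 mOsm/kg

Effective osmolality excludes urea (freely permeant across cell membranes):
2·Na + glucose
= 2·133 + 6.6
= 266 + 6.6
= 272.6 mOsm/kg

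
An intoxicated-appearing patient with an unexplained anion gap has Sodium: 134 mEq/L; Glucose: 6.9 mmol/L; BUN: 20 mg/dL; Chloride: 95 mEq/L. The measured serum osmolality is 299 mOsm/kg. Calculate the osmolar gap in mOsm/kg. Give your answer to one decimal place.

Calculated osmolality = 2·Na + glucose + BUN/2.8
= 2·134 + 6.9 + 20/2.8
= 268 + 6.90 + 7.14
= 282.04 mOsm/kg ≈ 282.0 mOsm/kg
Osmolar gap = measured − calculated = 299 − 282.0 = 17.0 mOsm/kg

17.0 mOsm/kg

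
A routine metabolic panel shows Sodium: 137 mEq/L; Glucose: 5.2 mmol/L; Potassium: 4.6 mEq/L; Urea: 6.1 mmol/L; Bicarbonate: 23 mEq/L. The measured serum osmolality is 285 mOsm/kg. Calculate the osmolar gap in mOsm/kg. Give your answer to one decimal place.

-0.3 mOsm/kg

Calculated osmolality = 2·Na + glucose + urea
= 2·137 + 5.2 + 6.1
= 274 + 5.20 + 6.10
= 285.3 mOsm/kg ≈ 285.3 mOsm/kg
Osmolar gap = measured − calculated = 285 − 285.3 = -0.3 mOsm/kg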